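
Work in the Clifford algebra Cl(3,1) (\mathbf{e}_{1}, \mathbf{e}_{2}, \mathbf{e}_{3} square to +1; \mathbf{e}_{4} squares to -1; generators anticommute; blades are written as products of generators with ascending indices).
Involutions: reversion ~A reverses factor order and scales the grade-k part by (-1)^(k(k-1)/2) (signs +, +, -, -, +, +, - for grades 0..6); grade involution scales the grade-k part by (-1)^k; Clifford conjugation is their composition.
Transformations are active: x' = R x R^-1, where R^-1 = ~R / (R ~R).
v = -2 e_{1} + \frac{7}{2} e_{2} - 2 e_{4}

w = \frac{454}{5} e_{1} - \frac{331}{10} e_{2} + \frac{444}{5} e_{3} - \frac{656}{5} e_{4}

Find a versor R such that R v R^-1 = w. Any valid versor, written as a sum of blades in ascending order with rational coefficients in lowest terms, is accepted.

Equal squares first: v^2 = w^2 = \frac{49}{4}. Then v + w = \frac{444}{5} e_{1} - \frac{148}{5} e_{2} + \frac{444}{5} e_{3} - \frac{666}{5} e_{4} is a versor taking v to w, provided it is invertible.
Answer: \frac{444}{5} e_{1} - \frac{148}{5} e_{2} + \frac{444}{5} e_{3} - \frac{666}{5} e_{4}


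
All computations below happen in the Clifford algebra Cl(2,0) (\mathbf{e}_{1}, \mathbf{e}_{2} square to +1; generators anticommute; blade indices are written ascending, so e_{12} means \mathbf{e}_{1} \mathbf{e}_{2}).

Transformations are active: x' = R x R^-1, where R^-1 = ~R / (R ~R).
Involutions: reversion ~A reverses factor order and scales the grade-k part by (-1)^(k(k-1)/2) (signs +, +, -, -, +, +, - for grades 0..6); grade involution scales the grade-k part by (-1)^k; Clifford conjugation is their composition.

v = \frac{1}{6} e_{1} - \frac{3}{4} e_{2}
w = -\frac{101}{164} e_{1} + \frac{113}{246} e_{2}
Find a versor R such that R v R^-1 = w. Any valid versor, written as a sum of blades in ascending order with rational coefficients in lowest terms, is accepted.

R = v + w = -\frac{221}{492} e_{1} - \frac{143}{492} e_{2} works: the equal norms (\frac{85}{144}) guarantee its sandwich swaps v into w.
Answer: -\frac{221}{492} e_{1} - \frac{143}{492} e_{2}


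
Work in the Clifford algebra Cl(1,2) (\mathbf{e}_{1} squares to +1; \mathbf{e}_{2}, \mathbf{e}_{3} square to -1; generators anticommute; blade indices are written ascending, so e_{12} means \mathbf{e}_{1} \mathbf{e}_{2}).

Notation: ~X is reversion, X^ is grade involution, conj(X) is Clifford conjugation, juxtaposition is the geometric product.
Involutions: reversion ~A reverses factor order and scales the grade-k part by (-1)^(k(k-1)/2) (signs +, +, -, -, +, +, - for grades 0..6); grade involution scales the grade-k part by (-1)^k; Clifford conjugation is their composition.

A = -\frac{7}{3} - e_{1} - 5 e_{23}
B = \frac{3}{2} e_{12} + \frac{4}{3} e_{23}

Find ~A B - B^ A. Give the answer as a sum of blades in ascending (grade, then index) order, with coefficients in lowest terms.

first term: -\frac{20}{3} - \frac{3}{2} e_{2} - \frac{7}{2} e_{12} + \frac{15}{2} e_{13} - \frac{28}{9} e_{23} - \frac{4}{3} e_{123}
second term: \frac{20}{3} + \frac{3}{2} e_{2} - \frac{7}{2} e_{12} + \frac{15}{2} e_{13} - \frac{28}{9} e_{23} - \frac{4}{3} e_{123}
Answer: -\frac{40}{3} - 3 e_{2}


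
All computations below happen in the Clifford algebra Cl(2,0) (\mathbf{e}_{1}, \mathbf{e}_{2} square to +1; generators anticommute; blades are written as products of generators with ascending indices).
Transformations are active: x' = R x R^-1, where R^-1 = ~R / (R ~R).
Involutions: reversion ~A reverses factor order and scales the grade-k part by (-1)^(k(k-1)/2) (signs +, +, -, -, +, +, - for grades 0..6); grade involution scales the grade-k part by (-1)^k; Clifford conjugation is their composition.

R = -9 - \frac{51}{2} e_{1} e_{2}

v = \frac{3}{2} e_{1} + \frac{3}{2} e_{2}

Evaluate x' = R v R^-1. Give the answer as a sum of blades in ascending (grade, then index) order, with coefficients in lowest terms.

~R = -9 + \frac{51}{2} e_{1} e_{2}, and R ~R = \frac{2925}{4}, so R^-1 = ~R / (\frac{2925}{4}).
R v = -\frac{207}{4} e_{1} + \frac{99}{4} e_{2}
Answer: -\frac{147}{650} e_{1} - \frac{1371}{650} e_{2}


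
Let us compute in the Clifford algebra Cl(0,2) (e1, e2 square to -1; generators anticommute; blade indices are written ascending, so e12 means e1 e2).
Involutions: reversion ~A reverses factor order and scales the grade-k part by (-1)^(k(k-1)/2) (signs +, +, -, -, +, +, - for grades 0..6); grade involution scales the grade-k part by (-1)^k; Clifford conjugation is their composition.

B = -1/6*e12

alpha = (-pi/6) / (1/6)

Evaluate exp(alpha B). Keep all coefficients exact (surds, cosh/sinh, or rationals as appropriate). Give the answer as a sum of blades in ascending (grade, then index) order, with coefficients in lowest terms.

B^2 = (-1/6)^2*(e12)^2 = 1/36*(-1) = -1/36 (a basis 2-blade squares to minus the product of its generators' squares).
B^2 = -1/36 — since the square is negative, the closed form is circular: l = 1/6, alpha*l = -pi/6, so exp(alpha B) = cos(-pi/6) + (sin(-pi/6)/(1/6))*B = sqrt(3)/2 + (-3)*B.
Answer: sqrt(3)/2 + 1/2*e12


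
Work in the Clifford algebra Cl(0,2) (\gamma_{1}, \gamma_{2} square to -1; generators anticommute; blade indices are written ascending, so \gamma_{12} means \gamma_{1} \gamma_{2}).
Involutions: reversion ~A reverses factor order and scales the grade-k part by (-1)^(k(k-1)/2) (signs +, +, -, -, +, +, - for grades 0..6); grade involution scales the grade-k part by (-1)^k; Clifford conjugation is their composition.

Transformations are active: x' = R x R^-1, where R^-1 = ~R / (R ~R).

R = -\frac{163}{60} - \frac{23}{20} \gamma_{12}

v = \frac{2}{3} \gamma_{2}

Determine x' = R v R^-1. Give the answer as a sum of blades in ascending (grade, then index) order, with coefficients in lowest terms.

~R = -\frac{163}{60} + \frac{23}{20} \gamma_{12}, and R ~R = \frac{3133}{360}, so R^-1 = ~R / (\frac{3133}{360}).
R v = \frac{23}{30} \gamma_{1} - \frac{163}{90} \gamma_{2}
Answer: -\frac{7498}{15665} \gamma_{1} + \frac{21808}{46995} \gamma_{2}


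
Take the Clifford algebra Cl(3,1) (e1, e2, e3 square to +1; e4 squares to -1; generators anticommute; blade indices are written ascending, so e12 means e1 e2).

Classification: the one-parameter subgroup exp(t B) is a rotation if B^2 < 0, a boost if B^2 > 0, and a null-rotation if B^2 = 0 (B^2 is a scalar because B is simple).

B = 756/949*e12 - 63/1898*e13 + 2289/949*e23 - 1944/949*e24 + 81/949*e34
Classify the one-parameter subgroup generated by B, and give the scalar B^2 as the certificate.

B^2 term by term: the squares give (756/949)^2*(e12)^2 + (-63/1898)^2*(e13)^2 + (2289/949)^2*(e23)^2 + (-1944/949)^2*(e24)^2 + (81/949)^2*(e34)^2 = 571536/900601*(-1) + 3969/3602404*(-1) + 5239521/900601*(-1) + 3779136/900601*(+1) + 6561/900601*(+1) = -9/4 (each basis 2-blade squares to minus the product of its generators' squares); cross terms between blades sharing an index anticommute and cancel; the commuting (index-disjoint) pairs give grade-4 terms 2*c*c'*(blade product), which cancel blade by blade — e1234: 122472/900601 - 122472/900601 = 0 — confirming B is simple. So B^2 = -9/4.
Answer: rotation, certificate B^2 = -9/4. Certificate logic: -9/4 is a conjugation-invariant scalar, so its sign fixes rotation versus boost versus null-rotation outright.


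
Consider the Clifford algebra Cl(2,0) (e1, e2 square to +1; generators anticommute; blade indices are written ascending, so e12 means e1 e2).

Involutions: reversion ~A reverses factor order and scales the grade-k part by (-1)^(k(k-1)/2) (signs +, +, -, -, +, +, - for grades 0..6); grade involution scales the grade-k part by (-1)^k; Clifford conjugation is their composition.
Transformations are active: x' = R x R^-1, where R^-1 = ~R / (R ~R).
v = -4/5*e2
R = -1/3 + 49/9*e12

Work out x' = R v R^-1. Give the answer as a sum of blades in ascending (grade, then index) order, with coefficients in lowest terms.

~R = -1/3 - 49/9*e12, and R ~R = 2410/81, so R^-1 = ~R / (2410/81).
R v = -196/45*e1 + 4/15*e2
Answer: 588/6025*e1 + 4784/6025*e2


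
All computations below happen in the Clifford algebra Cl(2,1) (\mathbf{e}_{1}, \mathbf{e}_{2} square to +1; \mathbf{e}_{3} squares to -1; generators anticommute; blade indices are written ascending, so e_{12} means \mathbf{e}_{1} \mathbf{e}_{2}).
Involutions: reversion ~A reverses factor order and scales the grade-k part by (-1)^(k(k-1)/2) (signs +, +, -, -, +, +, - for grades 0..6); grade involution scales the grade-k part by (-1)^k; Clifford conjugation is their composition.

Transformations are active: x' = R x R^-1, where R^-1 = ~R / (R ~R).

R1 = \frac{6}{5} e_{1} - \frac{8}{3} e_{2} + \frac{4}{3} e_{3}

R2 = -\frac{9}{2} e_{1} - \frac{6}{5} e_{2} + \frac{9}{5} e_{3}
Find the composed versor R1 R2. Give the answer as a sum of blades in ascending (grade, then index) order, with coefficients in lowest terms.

Distribute over the terms of R1 (each basis-blade product reordered to ascending indices, repeated generators contracted through their squares):
(\frac{6}{5} e_{1}) R2 = -\frac{27}{5} - \frac{36}{25} e_{12} + \frac{54}{25} e_{13}
(-\frac{8}{3} e_{2}) R2 = \frac{16}{5} - 12 e_{12} - \frac{24}{5} e_{23}
(\frac{4}{3} e_{3}) R2 = -\frac{12}{5} + 6 e_{13} + \frac{8}{5} e_{23}
Summing the partial products and collecting blades:
Answer: -\frac{23}{5} - \frac{336}{25} e_{12} + \frac{204}{25} e_{13} - \frac{16}{5} e_{23}


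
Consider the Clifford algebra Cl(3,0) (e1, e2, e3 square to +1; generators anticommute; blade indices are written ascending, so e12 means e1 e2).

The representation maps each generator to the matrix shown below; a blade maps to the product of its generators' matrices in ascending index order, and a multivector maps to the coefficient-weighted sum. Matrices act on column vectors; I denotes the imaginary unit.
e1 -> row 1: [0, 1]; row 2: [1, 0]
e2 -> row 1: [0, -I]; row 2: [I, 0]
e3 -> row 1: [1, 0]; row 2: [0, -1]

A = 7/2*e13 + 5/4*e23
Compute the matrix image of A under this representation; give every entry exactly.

Bivector images (products of the table entries): rho(e13) = rho(e1)rho(e3) = row 1: [0, -1]; row 2: [1, 0]; rho(e23) = rho(e2)rho(e3) = row 1: [0, I]; row 2: [I, 0].
M = (7/2)*rho(e13) + (5/4)*rho(e23), summed entrywise:
Answer: row 1: [0, -7/2 + 5*I/4]; row 2: [7/2 + 5*I/4, 0]


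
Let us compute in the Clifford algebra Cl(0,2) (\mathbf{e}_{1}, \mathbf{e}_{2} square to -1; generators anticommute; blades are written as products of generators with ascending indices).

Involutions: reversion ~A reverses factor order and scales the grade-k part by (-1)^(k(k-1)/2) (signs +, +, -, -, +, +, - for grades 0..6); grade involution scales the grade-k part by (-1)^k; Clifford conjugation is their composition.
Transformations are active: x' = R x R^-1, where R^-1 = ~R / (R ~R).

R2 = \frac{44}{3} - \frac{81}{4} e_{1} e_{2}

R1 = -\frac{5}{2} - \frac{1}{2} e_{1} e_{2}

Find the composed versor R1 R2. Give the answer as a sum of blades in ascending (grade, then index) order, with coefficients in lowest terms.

Distribute over the terms of R1 (each basis-blade product reordered to ascending indices, repeated generators contracted through their squares):
(-\frac{5}{2}) R2 = -\frac{110}{3} + \frac{405}{8} e_{1} e_{2}
(-\frac{1}{2} e_{1} e_{2}) R2 = -\frac{81}{8} - \frac{22}{3} e_{1} e_{2}
Summing the partial products and collecting blades:
Answer: -\frac{1123}{24} + \frac{1039}{24} e_{1} e_{2}


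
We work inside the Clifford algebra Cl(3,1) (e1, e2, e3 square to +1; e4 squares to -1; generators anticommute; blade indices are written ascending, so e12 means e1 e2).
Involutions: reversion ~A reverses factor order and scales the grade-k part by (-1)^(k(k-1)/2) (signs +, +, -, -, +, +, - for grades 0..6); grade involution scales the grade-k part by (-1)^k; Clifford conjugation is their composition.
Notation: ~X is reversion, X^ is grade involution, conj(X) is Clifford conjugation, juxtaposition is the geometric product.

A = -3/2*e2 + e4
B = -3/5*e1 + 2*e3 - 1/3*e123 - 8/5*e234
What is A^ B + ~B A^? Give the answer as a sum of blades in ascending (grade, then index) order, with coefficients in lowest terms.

first term: 9/10*e12 + 1/2*e13 - 3/5*e14 + 7/5*e23 - 2/5*e34 - 1/3*e1234
second term: -9/10*e12 - 1/2*e13 + 3/5*e14 - 7/5*e23 + 2/5*e34 - 1/3*e1234
Answer: -2/3*e1234


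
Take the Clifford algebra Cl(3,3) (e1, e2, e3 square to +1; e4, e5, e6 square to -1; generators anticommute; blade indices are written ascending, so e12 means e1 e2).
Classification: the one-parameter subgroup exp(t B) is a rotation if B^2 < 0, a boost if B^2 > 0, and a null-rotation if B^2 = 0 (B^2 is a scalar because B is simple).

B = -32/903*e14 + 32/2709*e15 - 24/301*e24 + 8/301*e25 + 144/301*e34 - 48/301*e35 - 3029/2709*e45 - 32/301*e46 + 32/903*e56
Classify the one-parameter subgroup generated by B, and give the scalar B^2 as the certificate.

B^2 term by term: the squares give (-32/903)^2*(e14)^2 + (32/2709)^2*(e15)^2 + (-24/301)^2*(e24)^2 + (8/301)^2*(e25)^2 + (144/301)^2*(e34)^2 + (-48/301)^2*(e35)^2 + (-3029/2709)^2*(e45)^2 + (-32/301)^2*(e46)^2 + (32/903)^2*(e56)^2 = 1024/815409*(+1) + 1024/7338681*(+1) + 576/90601*(+1) + 64/90601*(+1) + 20736/90601*(+1) + 2304/90601*(+1) + 9174841/7338681*(-1) + 1024/90601*(-1) + 1024/815409*(-1) = -1 (each basis 2-blade squares to minus the product of its generators' squares); cross terms between blades sharing an index anticommute and cancel; the commuting (index-disjoint) pairs give grade-4 terms 2*c*c'*(blade product), which cancel blade by blade — e1245: 512/271803 - 512/271803 = 0; e1345: -1024/90601 + 1024/90601 = 0; e1456: -2048/815409 + 2048/815409 = 0; e2345: -2304/90601 + 2304/90601 = 0; e2456: -512/90601 + 512/90601 = 0; e3456: 3072/90601 - 3072/90601 = 0 — confirming B is simple. So B^2 = -1.
Answer: rotation, certificate B^2 = -1. B^2 = -1 is basis-independent, so its sign is the whole story.


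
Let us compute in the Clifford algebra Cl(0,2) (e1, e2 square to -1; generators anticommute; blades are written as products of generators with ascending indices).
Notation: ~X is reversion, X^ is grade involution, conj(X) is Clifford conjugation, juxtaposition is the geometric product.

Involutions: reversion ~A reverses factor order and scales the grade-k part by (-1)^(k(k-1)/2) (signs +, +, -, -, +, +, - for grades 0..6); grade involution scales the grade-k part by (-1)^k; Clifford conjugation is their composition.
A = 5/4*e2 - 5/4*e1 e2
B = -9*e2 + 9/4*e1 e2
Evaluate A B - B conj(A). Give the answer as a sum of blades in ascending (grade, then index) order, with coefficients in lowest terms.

first term: 225/16 - 135/16*e1
second term: -225/16 - 135/16*e1
Answer: 225/8


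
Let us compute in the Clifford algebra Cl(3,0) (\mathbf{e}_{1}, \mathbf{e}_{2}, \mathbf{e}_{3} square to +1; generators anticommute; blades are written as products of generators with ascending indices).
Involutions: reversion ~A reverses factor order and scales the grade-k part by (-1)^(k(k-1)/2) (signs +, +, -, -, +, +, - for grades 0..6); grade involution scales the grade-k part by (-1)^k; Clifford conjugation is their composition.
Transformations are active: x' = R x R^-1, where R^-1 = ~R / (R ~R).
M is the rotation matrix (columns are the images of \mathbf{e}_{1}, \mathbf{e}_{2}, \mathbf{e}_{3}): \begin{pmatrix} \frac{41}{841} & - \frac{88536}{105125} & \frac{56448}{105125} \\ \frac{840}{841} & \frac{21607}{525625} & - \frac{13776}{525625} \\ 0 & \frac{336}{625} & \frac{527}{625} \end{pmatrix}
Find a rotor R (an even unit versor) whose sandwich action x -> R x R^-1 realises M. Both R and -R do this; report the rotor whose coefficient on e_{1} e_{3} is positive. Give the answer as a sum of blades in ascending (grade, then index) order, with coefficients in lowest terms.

Method: write R = a + b12*e_{1} e_{2} + b13*e_{1} e_{3} + b23*e_{2} e_{3} with a^2 + b12^2 + b13^2 + b23^2 = 1 (so R^-1 = ~R). Expanding the columns R e_j ~R gives tr M = 4a^2 - 1 and, from the antisymmetric part, M21 - M12 = -4a*b12, M13 - M31 = 4a*b13, M32 - M23 = -4a*b23.
Here tr M = \frac{490439}{525625}, so a^2 = (1 + tr M)/4 = \frac{254016}{525625} and a = ±\frac{504}{725}. Taking a = \frac{504}{725}: M21 - M12 = \frac{193536}{105125}, M13 - M31 = \frac{56448}{105125}, M32 - M23 = \frac{296352}{525625}, giving b12 = -\frac{96}{145}, b13 = \frac{28}{145}, b23 = -\frac{147}{725}, i.e. R = \frac{504}{725} - \frac{96}{145} e_{1} e_{2} + \frac{28}{145} e_{1} e_{3} - \frac{147}{725} e_{2} e_{3}.
Its e_{1} e_{3} coefficient is already positive.
Answer: \frac{504}{725} - \frac{96}{145} e_{1} e_{2} + \frac{28}{145} e_{1} e_{3} - \frac{147}{725} e_{2} e_{3}. Recall the cover is two-to-one: with M of trace \frac{490439}{525625}, both preimages act alike, and the stated e_{1} e_{3} sign chooses the sheet.


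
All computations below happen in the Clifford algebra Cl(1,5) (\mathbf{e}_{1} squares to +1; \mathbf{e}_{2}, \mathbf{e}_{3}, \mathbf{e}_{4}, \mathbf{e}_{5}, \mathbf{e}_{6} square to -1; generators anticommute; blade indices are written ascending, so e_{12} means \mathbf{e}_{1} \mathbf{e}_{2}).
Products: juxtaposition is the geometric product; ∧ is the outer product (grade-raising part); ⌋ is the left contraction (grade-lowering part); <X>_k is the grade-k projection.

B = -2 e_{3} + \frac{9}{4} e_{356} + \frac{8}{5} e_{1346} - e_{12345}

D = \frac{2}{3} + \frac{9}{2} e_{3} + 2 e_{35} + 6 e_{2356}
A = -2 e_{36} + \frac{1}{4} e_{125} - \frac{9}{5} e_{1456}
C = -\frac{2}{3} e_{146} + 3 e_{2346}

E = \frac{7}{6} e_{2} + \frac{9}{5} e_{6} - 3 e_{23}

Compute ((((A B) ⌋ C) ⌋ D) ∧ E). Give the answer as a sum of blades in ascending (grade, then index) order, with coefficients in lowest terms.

step 1: -\frac{9}{2} e_{5} + 4 e_{6} - \frac{16}{5} e_{14} + \frac{1}{4} e_{34} - \frac{72}{25} e_{35} - \frac{81}{20} e_{134} + \frac{9}{5} e_{236} + \frac{1}{2} e_{1235} + \frac{9}{16} e_{1236} + 2 e_{12456} - \frac{18}{5} e_{13456} + \frac{2}{5} e_{23456}
step 2: -\frac{27}{5} e_{4} + \frac{32}{15} e_{6} + \frac{8}{3} e_{14} - \frac{3}{4} e_{26} + 12 e_{234}
step 3: \frac{9}{2} e_{35} + \frac{64}{5} e_{235}
step 4: \frac{21}{4} e_{235} + \frac{81}{10} e_{356} + \frac{576}{25} e_{2356}
Answer: \frac{21}{4} e_{235} + \frac{81}{10} e_{356} + \frac{576}{25} e_{2356}


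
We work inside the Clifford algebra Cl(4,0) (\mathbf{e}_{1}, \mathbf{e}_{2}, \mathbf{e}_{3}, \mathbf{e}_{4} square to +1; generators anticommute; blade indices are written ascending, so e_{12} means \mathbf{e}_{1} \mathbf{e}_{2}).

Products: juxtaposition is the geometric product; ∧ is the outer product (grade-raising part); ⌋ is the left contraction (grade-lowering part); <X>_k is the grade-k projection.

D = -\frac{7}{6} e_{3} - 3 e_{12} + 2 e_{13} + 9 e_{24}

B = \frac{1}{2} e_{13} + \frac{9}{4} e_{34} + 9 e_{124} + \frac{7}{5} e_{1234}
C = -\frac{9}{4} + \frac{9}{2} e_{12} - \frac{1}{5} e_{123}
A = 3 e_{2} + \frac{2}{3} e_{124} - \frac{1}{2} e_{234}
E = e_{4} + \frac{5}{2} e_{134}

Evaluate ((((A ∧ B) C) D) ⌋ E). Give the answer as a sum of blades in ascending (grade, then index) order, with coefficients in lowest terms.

step 1: -\frac{3}{2} e_{123} + \frac{27}{4} e_{234}
step 2: -\frac{3}{10} + \frac{27}{4} e_{3} - \frac{27}{20} e_{14} + \frac{27}{8} e_{123} - \frac{243}{8} e_{134} - \frac{243}{16} e_{234}
step 3: -\frac{63}{8} - \frac{27}{2} e_{1} + \frac{27}{4} e_{2} - \frac{10097}{80} e_{3} + \frac{243}{4} e_{4} + \frac{729}{80} e_{12} - \frac{3}{5} e_{13} - \frac{567}{16} e_{14} - \frac{2619}{160} e_{24} - \frac{27}{10} e_{34} - \frac{2349}{8} e_{123} - \frac{243}{8} e_{124} - \frac{6201}{80} e_{134} + \frac{243}{8} e_{234}
step 4: \frac{8145}{32} + \frac{27}{4} e_{1} - \frac{2835}{32} e_{3} - \frac{51}{8} e_{4} + \frac{1215}{8} e_{13} + \frac{10097}{32} e_{14} - \frac{135}{4} e_{34} - \frac{315}{16} e_{134}
Answer: \frac{8145}{32} + \frac{27}{4} e_{1} - \frac{2835}{32} e_{3} - \frac{51}{8} e_{4} + \frac{1215}{8} e_{13} + \frac{10097}{32} e_{14} - \frac{135}{4} e_{34} - \frac{315}{16} e_{134}


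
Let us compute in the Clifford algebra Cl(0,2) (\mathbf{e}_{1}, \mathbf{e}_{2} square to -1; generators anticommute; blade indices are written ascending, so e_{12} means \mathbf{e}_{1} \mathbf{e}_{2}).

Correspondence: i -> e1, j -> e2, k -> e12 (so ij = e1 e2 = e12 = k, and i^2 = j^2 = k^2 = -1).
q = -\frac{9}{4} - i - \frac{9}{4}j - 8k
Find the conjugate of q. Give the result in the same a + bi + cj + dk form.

In blades: q = -\frac{9}{4} - e_{1} - \frac{9}{4} e_{2} - 8 e_{12}.
Conjugation here is Clifford conjugation: the scalar is fixed and the grade-1 and grade-2 blades all flip sign, giving -\frac{9}{4} + e_{1} + \frac{9}{4} e_{2} + 8 e_{12}; translating back:
Answer: -\frac{9}{4} + i + \frac{9}{4}j + 8k


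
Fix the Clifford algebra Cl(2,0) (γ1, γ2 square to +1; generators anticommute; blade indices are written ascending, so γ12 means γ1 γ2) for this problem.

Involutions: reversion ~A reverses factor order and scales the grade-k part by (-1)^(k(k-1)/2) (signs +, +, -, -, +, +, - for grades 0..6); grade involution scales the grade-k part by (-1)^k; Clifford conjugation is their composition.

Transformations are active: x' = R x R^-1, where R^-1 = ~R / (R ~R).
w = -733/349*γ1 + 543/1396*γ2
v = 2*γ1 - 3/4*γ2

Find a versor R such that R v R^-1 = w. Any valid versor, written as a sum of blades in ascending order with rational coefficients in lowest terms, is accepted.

Equal squares first: v^2 = w^2 = 73/16. Then v + w = -35/349*γ1 - 126/349*γ2 is a versor taking v to w, provided it is invertible.
Answer: -35/349*γ1 - 126/349*γ2


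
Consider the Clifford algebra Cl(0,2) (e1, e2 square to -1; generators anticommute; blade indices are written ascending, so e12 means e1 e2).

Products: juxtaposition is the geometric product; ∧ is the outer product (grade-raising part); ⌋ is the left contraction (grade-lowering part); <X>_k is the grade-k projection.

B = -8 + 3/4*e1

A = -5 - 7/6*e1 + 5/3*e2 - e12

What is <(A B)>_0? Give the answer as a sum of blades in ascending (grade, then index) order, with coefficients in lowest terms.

step 1: 327/8 + 67/12*e1 - 169/12*e2 + 27/4*e12
step 2: 327/8
Answer: 327/8


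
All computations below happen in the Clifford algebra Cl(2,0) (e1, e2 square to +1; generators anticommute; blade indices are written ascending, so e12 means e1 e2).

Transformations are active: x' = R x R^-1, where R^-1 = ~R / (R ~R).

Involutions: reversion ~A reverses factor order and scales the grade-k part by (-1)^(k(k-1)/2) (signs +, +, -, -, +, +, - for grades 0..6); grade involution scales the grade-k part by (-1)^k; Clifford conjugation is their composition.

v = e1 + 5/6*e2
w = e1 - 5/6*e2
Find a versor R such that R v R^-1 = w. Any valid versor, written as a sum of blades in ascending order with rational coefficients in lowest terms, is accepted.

Why this works: both vectors square to 61/36, so q(v) = q(w) and R = v + w = 2*e1 carries v to w — its own direction survives, the complement (v - w)/2 flips.
Answer: 2*e1


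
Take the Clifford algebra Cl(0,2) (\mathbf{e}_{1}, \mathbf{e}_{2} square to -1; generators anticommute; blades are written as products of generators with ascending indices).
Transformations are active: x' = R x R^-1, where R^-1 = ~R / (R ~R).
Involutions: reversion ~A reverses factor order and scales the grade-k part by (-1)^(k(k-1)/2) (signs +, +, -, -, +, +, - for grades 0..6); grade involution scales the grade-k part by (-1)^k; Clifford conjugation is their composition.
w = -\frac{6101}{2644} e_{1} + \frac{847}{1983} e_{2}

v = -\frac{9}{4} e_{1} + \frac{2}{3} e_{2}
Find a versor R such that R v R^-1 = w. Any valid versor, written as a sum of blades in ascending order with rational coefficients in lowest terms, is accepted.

Here q(v) = q(w) = -\frac{793}{144}; the classical choice R = v + w = -\frac{6025}{1322} e_{1} + \frac{723}{661} e_{2} then realises v -> w under the sandwich.
Answer: -\frac{6025}{1322} e_{1} + \frac{723}{661} e_{2}


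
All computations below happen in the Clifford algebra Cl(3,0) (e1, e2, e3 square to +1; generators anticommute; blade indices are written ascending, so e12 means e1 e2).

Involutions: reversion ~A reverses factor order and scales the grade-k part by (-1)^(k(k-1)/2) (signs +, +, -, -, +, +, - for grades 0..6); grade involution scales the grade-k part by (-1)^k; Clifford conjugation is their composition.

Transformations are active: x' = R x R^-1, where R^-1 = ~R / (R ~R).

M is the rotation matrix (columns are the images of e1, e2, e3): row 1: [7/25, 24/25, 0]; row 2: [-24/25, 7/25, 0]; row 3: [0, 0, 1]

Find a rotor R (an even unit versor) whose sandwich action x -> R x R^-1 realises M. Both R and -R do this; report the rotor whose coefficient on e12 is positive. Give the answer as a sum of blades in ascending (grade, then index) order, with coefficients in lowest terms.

Method: write R = a + b12*e12 + b13*e13 + b23*e23 with a^2 + b12^2 + b13^2 + b23^2 = 1 (so R^-1 = ~R). Expanding the columns R e_j ~R gives tr M = 4a^2 - 1 and, from the antisymmetric part, M21 - M12 = -4a*b12, M13 - M31 = 4a*b13, M32 - M23 = -4a*b23.
Here tr M = 39/25, so a^2 = (1 + tr M)/4 = 16/25 and a = ±4/5. Taking a = 4/5: M21 - M12 = -48/25, M13 - M31 = 0, M32 - M23 = 0, giving b12 = 3/5, b13 = 0, b23 = 0, i.e. R = 4/5 + 3/5*e12.
Its e12 coefficient is already positive.
Answer: 4/5 + 3/5*e12. Recall the cover is two-to-one: with M of trace 39/25, both preimages act alike, and the stated e12 sign chooses the sheet.


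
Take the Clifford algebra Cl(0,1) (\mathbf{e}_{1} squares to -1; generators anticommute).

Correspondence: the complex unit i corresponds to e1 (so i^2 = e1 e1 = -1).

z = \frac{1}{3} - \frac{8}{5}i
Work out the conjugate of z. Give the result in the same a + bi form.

In blades: z = \frac{1}{3} - \frac{8}{5} e_{1}.
Conjugation here is Clifford conjugation: the scalar is fixed and the grade-1 and grade-2 blades all flip sign, giving \frac{1}{3} + \frac{8}{5} e_{1}; translating back:
Answer: \frac{1}{3} + \frac{8}{5}i


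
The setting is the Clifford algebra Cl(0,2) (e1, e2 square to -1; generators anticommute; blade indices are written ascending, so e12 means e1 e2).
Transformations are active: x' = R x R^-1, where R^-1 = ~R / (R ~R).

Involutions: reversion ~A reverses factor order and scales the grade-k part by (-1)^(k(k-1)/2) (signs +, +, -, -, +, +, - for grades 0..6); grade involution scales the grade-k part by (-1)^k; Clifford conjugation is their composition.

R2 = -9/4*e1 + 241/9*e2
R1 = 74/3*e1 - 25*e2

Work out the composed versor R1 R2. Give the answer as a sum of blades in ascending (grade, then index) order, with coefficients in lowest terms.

Distribute over the terms of R1 (each basis-blade product reordered to ascending indices, repeated generators contracted through their squares):
(74/3*e1) R2 = 111/2 + 17834/27*e12
(-25*e2) R2 = 6025/9 - 225/4*e12
Summing the partial products and collecting blades:
Answer: 13049/18 + 65261/108*e12


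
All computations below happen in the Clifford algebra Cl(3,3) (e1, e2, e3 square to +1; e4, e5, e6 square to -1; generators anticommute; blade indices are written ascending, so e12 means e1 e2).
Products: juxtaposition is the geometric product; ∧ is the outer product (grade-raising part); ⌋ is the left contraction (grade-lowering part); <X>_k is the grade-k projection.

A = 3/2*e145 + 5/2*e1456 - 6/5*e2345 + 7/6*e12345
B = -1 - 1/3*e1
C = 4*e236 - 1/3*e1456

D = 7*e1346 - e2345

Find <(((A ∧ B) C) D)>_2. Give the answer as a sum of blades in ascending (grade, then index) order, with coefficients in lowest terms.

step 1: -3/2*e145 - 5/2*e1456 + 6/5*e2345 - 23/30*e12345
step 2: -5/6 - 1/2*e6 - 23/90*e236 - 24/5*e456 + 2/5*e1236 + 46/15*e1456 + 10*e12345 - 6*e123456
step 3: -10*e1 + 6*e16 + 14/5*e24 - 42*e25 + 322/15*e35 - 161/90*e124 - 7/2*e134 - 168/5*e135 - 24/5*e236 + 70*e256 - 23/90*e456 + 46/15*e1236 - 35/6*e1346 + 2/5*e1456 + 5/6*e2345 + 1/2*e23456
step 4: 6*e16 + 14/5*e24 - 42*e25 + 322/15*e35
Answer: 6*e16 + 14/5*e24 - 42*e25 + 322/15*e35


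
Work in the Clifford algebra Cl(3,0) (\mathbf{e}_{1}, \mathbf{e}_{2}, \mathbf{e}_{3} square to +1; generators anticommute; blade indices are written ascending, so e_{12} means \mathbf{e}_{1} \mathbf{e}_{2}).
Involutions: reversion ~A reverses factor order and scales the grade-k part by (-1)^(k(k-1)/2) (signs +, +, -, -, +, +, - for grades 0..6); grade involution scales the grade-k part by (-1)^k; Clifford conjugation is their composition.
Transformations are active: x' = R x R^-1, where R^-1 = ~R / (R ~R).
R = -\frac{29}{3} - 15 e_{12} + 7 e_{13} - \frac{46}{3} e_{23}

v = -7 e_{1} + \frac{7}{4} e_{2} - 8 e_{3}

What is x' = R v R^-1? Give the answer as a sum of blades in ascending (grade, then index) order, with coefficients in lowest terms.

~R = -\frac{29}{3} + 15 e_{12} - 7 e_{13} + \frac{46}{3} e_{23}, and R ~R = \frac{5423}{9}, so R^-1 = ~R / (\frac{5423}{9}).
R v = -\frac{175}{12} e_{1} + \frac{3}{4} e_{2} + \frac{919}{6} e_{3} + \frac{2581}{12} e_{123}
Answer: -\frac{1301}{374} e_{1} - \frac{5065}{748} e_{2} - \frac{2851}{374} e_{3}


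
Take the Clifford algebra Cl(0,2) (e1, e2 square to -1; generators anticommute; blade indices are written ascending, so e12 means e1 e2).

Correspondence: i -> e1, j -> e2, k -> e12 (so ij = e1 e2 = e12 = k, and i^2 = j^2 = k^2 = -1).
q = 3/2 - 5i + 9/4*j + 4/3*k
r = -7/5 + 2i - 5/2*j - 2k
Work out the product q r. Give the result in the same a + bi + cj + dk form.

In blades: q = 3/2 - 5*e1 + 9/4*e2 + 4/3*e12, r = -7/5 + 2*e1 - 5/2*e2 - 2*e12.
Distribute q over r term by term (generator squares from the signature, products reordered to ascending indices): (3/2)*r = -21/10 + 3*e1 - 15/4*e2 - 3*e12; (-5*e1)*r = 10 + 7*e1 - 10*e2 + 25/2*e12; (9/4*e2)*r = 45/8 - 9/2*e1 - 63/20*e2 - 9/2*e12; (4/3*e12)*r = 8/3 + 10/3*e1 + 8/3*e2 - 28/15*e12.
Sum: 1943/120 + 53/6*e1 - 427/30*e2 + 47/15*e12; translating back through the correspondence:
Answer: 1943/120 + 53/6*i - 427/30*j + 47/15*k


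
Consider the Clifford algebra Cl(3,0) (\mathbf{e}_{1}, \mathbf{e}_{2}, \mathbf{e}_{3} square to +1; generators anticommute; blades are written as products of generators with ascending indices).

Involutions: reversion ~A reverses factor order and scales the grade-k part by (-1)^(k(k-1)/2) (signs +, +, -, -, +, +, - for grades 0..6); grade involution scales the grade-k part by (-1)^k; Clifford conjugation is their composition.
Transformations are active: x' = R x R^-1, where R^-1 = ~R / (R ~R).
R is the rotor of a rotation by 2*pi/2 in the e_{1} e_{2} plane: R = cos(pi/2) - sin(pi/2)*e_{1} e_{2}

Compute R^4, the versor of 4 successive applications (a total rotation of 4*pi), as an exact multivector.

Because a rotor carries half the rotation angle, composing 4 copies of this e_{1} e_{2}-plane rotor multiplies the phase: 4*(pi/2) = 2 \pi, hence R^4 = cos(2 \pi) - sin(2 \pi)*e_{1} e_{2}.
cos(2 \pi) = 1 and sin(2 \pi) = 0, so R^4 = 1. The total rotation 4*pi is 2 full turns, so every vector returns to itself, yet the rotor is +1, back on the identity sheet (an even number of 2*pi turns).
Answer: 1


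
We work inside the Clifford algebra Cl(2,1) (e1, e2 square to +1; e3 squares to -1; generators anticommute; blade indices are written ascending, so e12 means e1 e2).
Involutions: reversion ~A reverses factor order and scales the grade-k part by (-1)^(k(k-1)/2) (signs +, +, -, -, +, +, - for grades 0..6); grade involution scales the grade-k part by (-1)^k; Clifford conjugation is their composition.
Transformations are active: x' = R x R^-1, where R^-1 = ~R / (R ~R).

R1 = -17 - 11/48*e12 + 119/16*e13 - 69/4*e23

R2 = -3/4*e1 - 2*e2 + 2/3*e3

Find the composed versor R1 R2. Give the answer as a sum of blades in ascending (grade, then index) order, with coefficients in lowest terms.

Distribute over the terms of R2 (each basis-blade product reordered to ascending indices, repeated generators contracted through their squares):
R1 (-3/4*e1) = 51/4*e1 - 11/64*e2 + 357/64*e3 + 207/16*e123
R1 (-2*e2) = 11/24*e1 + 34*e2 - 69/2*e3 + 119/8*e123
R1 (2/3*e3) = -119/24*e1 + 23/2*e2 - 34/3*e3 - 11/72*e123
Summing the partial products and collecting blades:
Answer: 33/4*e1 + 2901/64*e2 - 7729/192*e3 + 3983/144*e123


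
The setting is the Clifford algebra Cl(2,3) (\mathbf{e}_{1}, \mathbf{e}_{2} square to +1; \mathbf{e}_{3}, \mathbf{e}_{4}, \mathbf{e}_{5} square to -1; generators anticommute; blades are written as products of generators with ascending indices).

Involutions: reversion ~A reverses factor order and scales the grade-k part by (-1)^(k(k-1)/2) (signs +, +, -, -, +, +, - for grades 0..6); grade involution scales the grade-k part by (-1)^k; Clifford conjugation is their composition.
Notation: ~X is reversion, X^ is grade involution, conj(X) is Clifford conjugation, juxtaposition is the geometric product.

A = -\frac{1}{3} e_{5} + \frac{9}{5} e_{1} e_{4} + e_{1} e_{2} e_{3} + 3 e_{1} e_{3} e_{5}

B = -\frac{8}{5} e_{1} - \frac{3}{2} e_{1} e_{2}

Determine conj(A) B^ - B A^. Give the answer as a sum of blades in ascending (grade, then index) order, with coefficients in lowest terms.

first term: \frac{3}{2} e_{3} + \frac{72}{25} e_{4} - \frac{8}{15} e_{1} e_{5} + \frac{8}{5} e_{2} e_{3} + \frac{27}{10} e_{2} e_{4} + \frac{24}{5} e_{3} e_{5} - \frac{1}{2} e_{1} e_{2} e_{5} - \frac{9}{2} e_{2} e_{3} e_{5}
second term: -\frac{3}{2} e_{3} - \frac{72}{25} e_{4} - \frac{8}{15} e_{1} e_{5} + \frac{8}{5} e_{2} e_{3} + \frac{27}{10} e_{2} e_{4} + \frac{24}{5} e_{3} e_{5} - \frac{1}{2} e_{1} e_{2} e_{5} - \frac{9}{2} e_{2} e_{3} e_{5}
Answer: 3 e_{3} + \frac{144}{25} e_{4}


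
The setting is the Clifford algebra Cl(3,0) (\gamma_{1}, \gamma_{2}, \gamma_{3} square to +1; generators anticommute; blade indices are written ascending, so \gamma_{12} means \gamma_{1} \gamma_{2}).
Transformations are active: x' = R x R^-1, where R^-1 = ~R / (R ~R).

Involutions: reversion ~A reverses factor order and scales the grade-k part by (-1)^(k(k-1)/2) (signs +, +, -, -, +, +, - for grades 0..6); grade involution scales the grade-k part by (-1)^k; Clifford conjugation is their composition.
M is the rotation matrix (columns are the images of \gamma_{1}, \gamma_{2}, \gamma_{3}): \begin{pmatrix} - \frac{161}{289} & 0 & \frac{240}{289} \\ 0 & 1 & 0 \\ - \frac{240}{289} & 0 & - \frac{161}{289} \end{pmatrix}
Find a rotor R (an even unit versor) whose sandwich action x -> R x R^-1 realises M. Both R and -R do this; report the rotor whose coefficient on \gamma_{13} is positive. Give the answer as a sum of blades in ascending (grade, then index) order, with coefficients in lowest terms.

Method: write R = a + b12*\gamma_{12} + b13*\gamma_{13} + b23*\gamma_{23} with a^2 + b12^2 + b13^2 + b23^2 = 1 (so R^-1 = ~R). Expanding the columns R e_j ~R gives tr M = 4a^2 - 1 and, from the antisymmetric part, M21 - M12 = -4a*b12, M13 - M31 = 4a*b13, M32 - M23 = -4a*b23.
Here tr M = -\frac{33}{289}, so a^2 = (1 + tr M)/4 = \frac{64}{289} and a = ±\frac{8}{17}. Taking a = \frac{8}{17}: M21 - M12 = 0, M13 - M31 = \frac{480}{289}, M32 - M23 = 0, giving b12 = 0, b13 = \frac{15}{17}, b23 = 0, i.e. R = \frac{8}{17} + \frac{15}{17} \gamma_{13}.
Its \gamma_{13} coefficient is already positive.
Answer: \frac{8}{17} + \frac{15}{17} \gamma_{13}. Note: both R and -R realise this M (trace -\frac{33}{289}); the covering map identifies them, and the \gamma_{13}-coefficient sign is the tie-breaker.


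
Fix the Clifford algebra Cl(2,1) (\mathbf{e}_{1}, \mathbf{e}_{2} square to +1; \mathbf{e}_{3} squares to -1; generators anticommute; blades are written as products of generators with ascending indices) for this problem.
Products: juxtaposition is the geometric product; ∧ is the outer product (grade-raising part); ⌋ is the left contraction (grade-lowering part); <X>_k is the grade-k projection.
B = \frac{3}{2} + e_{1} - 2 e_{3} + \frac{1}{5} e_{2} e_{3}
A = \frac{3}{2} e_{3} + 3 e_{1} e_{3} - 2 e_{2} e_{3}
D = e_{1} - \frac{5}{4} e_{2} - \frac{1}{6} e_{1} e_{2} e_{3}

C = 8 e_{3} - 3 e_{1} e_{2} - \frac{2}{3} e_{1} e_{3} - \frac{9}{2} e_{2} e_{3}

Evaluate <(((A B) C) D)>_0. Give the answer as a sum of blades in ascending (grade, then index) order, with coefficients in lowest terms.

step 1: \frac{13}{5} + 6 e_{1} - \frac{37}{10} e_{2} - \frac{3}{4} e_{3} + \frac{3}{5} e_{1} e_{2} + 3 e_{1} e_{3} - 3 e_{2} e_{3} - 2 e_{1} e_{2} e_{3}
step 2: \frac{193}{10} - \frac{128}{5} e_{1} + \frac{193}{24} e_{2} + \frac{549}{20} e_{3} - \frac{73}{10} e_{1} e_{2} + \frac{1037}{30} e_{1} e_{3} - \frac{499}{10} e_{2} e_{3} - \frac{269}{12} e_{1} e_{2} e_{3}
step 3: -\frac{45959}{1440} + \frac{4409}{120} e_{1} - \frac{3983}{360} e_{2} - \frac{11779}{120} e_{3} + \frac{428}{15} e_{1} e_{2} - \frac{19487}{360} e_{1} e_{3} + \frac{1293}{80} e_{2} e_{3} - \frac{1189}{120} e_{1} e_{2} e_{3}
step 4: -\frac{45959}{1440}
Answer: -\frac{45959}{1440}


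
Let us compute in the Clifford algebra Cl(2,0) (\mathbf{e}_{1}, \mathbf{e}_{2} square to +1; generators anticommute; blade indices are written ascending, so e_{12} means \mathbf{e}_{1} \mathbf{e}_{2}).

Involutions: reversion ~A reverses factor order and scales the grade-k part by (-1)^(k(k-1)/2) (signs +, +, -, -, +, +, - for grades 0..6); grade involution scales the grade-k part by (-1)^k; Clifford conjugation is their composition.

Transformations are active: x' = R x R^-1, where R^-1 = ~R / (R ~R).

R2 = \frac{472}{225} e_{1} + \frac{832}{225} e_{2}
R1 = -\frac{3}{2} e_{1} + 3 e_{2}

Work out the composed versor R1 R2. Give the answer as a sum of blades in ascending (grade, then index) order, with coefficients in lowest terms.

Distribute over the terms of R1 (each basis-blade product reordered to ascending indices, repeated generators contracted through their squares):
(-\frac{3}{2} e_{1}) R2 = -\frac{236}{75} - \frac{416}{75} e_{12}
(3 e_{2}) R2 = \frac{832}{75} - \frac{472}{75} e_{12}
Summing the partial products and collecting blades:
Answer: \frac{596}{75} - \frac{296}{25} e_{12}


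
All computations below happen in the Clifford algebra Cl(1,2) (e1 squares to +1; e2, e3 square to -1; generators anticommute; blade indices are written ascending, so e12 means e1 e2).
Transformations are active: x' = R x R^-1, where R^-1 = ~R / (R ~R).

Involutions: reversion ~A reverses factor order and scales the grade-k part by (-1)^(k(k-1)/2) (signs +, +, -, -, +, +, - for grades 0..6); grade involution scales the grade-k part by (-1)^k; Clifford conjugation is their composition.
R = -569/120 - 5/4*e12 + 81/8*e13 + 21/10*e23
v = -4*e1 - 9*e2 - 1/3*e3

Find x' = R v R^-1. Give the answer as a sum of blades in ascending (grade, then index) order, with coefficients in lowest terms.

~R = -569/120 + 5/4*e12 - 81/8*e13 - 21/10*e23, and R ~R = -55573/720, so R^-1 = ~R / (-55573/720).
R v = 1331/120*e1 + 307/8*e2 + 1669/72*e3 + 9977/120*e123
Answer: 5483/6538*e1 - 26472/3269*e2 + 9581/19614*e3


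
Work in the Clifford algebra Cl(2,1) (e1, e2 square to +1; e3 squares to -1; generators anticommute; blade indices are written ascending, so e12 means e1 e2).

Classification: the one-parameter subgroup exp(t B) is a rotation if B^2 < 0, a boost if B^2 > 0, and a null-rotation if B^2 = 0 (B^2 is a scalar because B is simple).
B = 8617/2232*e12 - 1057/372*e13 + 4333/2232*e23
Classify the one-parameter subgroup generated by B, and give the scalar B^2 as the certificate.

B^2 term by term: the squares give (8617/2232)^2*(e12)^2 + (-1057/372)^2*(e13)^2 + (4333/2232)^2*(e23)^2 = 74252689/4981824*(-1) + 1117249/138384*(+1) + 18774889/4981824*(+1) = -49/16 (each basis 2-blade squares to minus the product of its generators' squares); cross terms between blades sharing an index anticommute and cancel. So B^2 = -49/16.
Answer: rotation, certificate B^2 = -49/16. The class reads off the invariant scalar -49/16 directly.


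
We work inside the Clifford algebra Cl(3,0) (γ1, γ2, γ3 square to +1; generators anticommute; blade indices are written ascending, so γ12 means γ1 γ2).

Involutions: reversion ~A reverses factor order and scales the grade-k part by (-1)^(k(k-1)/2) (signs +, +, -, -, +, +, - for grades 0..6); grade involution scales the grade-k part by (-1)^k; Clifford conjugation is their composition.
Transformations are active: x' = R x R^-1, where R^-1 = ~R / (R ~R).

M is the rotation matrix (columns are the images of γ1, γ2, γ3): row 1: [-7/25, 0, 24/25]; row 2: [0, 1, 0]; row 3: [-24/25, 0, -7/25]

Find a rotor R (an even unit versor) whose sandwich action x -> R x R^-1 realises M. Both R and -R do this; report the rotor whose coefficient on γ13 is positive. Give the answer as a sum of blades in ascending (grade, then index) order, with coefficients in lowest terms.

Method: write R = a + b12*γ12 + b13*γ13 + b23*γ23 with a^2 + b12^2 + b13^2 + b23^2 = 1 (so R^-1 = ~R). Expanding the columns R e_j ~R gives tr M = 4a^2 - 1 and, from the antisymmetric part, M21 - M12 = -4a*b12, M13 - M31 = 4a*b13, M32 - M23 = -4a*b23.
Here tr M = 11/25, so a^2 = (1 + tr M)/4 = 9/25 and a = ±3/5. Taking a = 3/5: M21 - M12 = 0, M13 - M31 = 48/25, M32 - M23 = 0, giving b12 = 0, b13 = 4/5, b23 = 0, i.e. R = 3/5 + 4/5*γ13.
Its γ13 coefficient is already positive.
Answer: 3/5 + 4/5*γ13. Sheet selection: the two-to-one cover makes ±R indistinguishable at the matrix level (trace 11/25), so uniqueness comes from the required sign on γ13.
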